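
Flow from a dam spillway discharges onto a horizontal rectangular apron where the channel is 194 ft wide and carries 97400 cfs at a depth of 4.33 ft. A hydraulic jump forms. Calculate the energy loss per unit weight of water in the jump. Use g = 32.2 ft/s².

ΔE = 154 ft

q = Q/b = 97400/194 = 502 ft²/s; V₁ = q/y₁ = 116 ft/s. Fr₁ = V₁/√(g·y₁) = 9.82.
By Bélanger, y₂/y₁ = ½[√(1 + 8Fr₁²) − 1] = ½[√772.4 − 1] = 13.4.
y₂ = 13.4 × 4.33 = 58.0 ft.
V₂ = q/y₂ = 502/58.0 = 8.66 ft/s. E₁ = y₁ + V₁²/2g = 213 ft; E₂ = y₂ + V₂²/2g = 59.2 ft. ΔE = E₁ − E₂ = 154 ft.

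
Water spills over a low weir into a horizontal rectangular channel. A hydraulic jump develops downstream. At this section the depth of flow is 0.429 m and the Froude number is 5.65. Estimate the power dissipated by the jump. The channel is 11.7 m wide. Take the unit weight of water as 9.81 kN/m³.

P = 2246 kW

Fr₁ = 5.65 (given).
By Bélanger, y₂/y₁ = ½[√(1 + 8Fr₁²) − 1] = ½[√256.4 − 1] = 7.51.
y₂ = 7.51 × 0.429 = 3.22 m.
Head loss: ΔE = (y₂ − y₁)³/(4y₁y₂) = (3.22 − 0.429)³/(4×0.429×3.22) = 21.7/5.53 = 3.93 m.
V₁ = Fr₁·√(g·y₁) = 5.65×√(9.81×0.429) = 11.6 m/s; q = V₁·y₁ = 4.97 m²/s. Q = q·b = 4.97 × 11.7 = 58.2 m³/s. P = γ·Q·ΔE = 9.81 × 58.2 × 3.93 = 2246 kW.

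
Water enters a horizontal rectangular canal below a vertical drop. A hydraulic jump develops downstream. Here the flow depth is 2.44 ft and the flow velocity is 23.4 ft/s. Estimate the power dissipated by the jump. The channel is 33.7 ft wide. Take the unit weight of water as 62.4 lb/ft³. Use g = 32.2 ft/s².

P = 475 hp

Fr₁ = V₁/√(g·y₁) = 23.4/√(32.2×2.44) = 2.64.
Conjugate-depth relation: y₂/y₁ = ½[√(1 + 8Fr₁²) − 1] = ½[√56.75 − 1] = 3.27.
y₂ = 3.27 × 2.44 = 7.97 ft.
q = V₁·y₁ = 23.4 × 2.44 = 57.1 ft²/s. V₂ = q/y₂ = 57.1/7.97 = 7.16 ft/s. E₁ = y₁ + V₁²/2g = 10.9 ft; E₂ = y₂ + V₂²/2g = 8.77 ft. ΔE = E₁ − E₂ = 2.17 ft.
Q = q·b = 57.1 × 33.7 = 1924 cfs. P = γ·Q·ΔE/550 = 62.4 × 1924 × 2.17 / 550 = 475 hp.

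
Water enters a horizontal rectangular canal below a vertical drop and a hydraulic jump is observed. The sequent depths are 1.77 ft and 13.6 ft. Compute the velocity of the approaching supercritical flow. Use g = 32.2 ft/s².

For a rectangular channel the momentum equation gives q² = ½·g·y₁·y₂·(y₁ + y₂) = ½×32.2×1.77×13.6×15.4 = 5957.
q = √5957 = 77.2 ft²/s.
V₁ = q/y₁ = 77.2/1.77 = 43.6 ft/s.

V₁ = 43.6 ft/s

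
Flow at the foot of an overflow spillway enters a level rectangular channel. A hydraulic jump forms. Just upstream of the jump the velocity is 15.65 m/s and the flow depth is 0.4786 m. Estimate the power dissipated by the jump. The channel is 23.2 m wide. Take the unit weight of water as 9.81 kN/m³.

P = 13936 kW

Fr₁ = V₁/√(g·y₁) = 15.65/√(9.81×0.4786) = 7.223.
By Bélanger, y₂/y₁ = ½[√(1 + 8Fr₁²) − 1] = ½[√418.33 − 1] = 9.727.
y₂ = 9.727 × 0.4786 = 4.655 m.
Head loss: ΔE = (y₂ − y₁)³/(4y₁y₂) = (4.655 − 0.4786)³/(4×0.4786×4.655) = 72.85/8.912 = 8.175 m.
q = V₁·y₁ = 15.65 × 0.4786 = 7.490 m²/s. Q = q·b = 7.490 × 23.2 = 173.8 m³/s. P = γ·Q·ΔE = 9.81 × 173.8 × 8.175 = 13936 kW.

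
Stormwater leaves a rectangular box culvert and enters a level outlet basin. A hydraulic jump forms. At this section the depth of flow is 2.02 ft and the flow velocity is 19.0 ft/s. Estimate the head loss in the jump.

ΔE = 1.15 ft

Fr₁ = V₁/√(g·y₁) = 19.0/√(32.2×2.02) = 2.36.
Bélanger equation: y₂/y₁ = ½[√(1 + 8Fr₁²) − 1] = ½[√45.40 − 1] = 2.87.
y₂ = 2.87 × 2.02 = 5.80 ft.
Head loss: ΔE = (y₂ − y₁)³/(4y₁y₂) = (5.80 − 2.02)³/(4×2.02×5.80) = 53.8/46.8 = 1.15 ft.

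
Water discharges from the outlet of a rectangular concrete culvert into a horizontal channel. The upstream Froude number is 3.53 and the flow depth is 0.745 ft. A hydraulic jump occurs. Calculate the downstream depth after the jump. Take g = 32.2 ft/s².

Fr₁ = 3.53 (given).
Conjugate-depth relation: y₂/y₁ = ½[√(1 + 8Fr₁²) − 1] = ½[√100.7 − 1] = 4.52.
y₂ = 4.52 × 0.745 = 3.37 ft.

y₂ = 3.37 ft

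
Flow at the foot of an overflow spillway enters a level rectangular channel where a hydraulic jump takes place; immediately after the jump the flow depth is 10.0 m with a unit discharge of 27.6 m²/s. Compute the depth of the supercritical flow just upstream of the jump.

V₂ = q/y₂ = 27.6/10.0 = 2.76 m/s; Fr₂ = V₂/√(g·y₂) = 0.279.
Applying the sequent-depth relation in reverse, y₁/y₂ = ½[√(1 + 8Fr₂²) − 1] = ½[√1.621 − 1] = 0.137.
y₁ = 0.137 × 10.0 = 1.37 m.

y₁ = 1.37 m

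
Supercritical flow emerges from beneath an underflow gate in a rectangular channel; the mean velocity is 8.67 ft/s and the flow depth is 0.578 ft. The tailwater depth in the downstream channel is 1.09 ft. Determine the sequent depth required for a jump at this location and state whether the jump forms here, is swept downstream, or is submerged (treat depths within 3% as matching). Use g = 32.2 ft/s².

y₂ = 1.38 ft; the jump is swept downstream

Fr₁ = V₁/√(g·y₁) = 8.67/√(32.2×0.578) = 2.01.
Conjugate-depth relation: y₂/y₁ = ½[√(1 + 8Fr₁²) − 1] = ½[√33.31 − 1] = 2.39.
y₂ = 2.39 × 0.578 = 1.38 ft.
Tailwater y_tw = 1.09 ft: y_tw < y₂, so the jump is swept downstream.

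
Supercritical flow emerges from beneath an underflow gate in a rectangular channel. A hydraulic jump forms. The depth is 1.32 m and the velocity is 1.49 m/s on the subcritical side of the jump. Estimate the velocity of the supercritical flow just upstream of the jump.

Fr₂ = V₂/√(g·y₂) = 1.49/√(9.81×1.32) = 0.414.
Applying the sequent-depth relation in reverse, y₁/y₂ = ½[√(1 + 8Fr₂²) − 1] = ½[√2.372 − 1] = 0.270.
y₁ = 0.270 × 1.32 = 0.356 m.
V₁ = q/y₁ = 1.97/0.356 = 5.52 m/s.

V₁ = 5.52 m/s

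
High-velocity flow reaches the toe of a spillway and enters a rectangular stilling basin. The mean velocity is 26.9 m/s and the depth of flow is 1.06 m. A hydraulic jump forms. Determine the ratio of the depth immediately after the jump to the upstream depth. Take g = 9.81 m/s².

Fr₁ = V₁/√(g·y₁) = 26.9/√(9.81×1.06) = 8.34.
Conjugate-depth relation: y₂/y₁ = ½[√(1 + 8Fr₁²) − 1] = ½[√557.7 − 1] = 11.3.

y₂/y₁ = 11.3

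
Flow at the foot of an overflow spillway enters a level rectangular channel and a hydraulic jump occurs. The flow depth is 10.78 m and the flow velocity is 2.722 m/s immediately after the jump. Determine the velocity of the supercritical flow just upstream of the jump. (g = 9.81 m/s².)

V₁ = 21.85 m/s

Fr₂ = V₂/√(g·y₂) = 2.722/√(9.81×10.78) = 0.2647.
The Bélanger relation is symmetric: y₁/y₂ = ½[√(1 + 8Fr₂²) − 1] = ½[√1.5605 − 1] = 0.1246.
y₁ = 0.1246 × 10.78 = 1.343 m.
V₁ = q/y₁ = 29.34/1.343 = 21.85 m/s.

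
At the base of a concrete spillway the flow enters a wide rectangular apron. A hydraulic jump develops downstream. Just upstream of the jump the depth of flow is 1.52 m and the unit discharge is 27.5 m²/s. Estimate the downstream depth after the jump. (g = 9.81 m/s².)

y₂ = 9.34 m

V₁ = q/y₁ = 27.5/1.52 = 18.1 m/s. Fr₁ = V₁/√(g·y₁) = 18.1/√(9.81×1.52) = 4.69.
Bélanger equation: y₂/y₁ = ½[√(1 + 8Fr₁²) − 1] = ½[√176.6 − 1] = 6.14.
y₂ = 6.14 × 1.52 = 9.34 m.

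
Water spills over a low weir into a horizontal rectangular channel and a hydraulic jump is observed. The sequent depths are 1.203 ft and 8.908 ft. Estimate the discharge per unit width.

q = 41.77 ft²/s

For a rectangular channel the momentum equation gives q² = ½·g·y₁·y₂·(y₁ + y₂) = ½×32.2×1.203×8.908×10.11 = 1744.
q = √1744 = 41.77 ft²/s.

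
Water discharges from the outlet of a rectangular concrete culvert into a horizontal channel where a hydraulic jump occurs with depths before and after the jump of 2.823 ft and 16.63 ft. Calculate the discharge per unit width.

For a rectangular channel the momentum equation gives q² = ½·g·y₁·y₂·(y₁ + y₂) = ½×32.2×2.823×16.63×19.45 = 14703.
q = √14703 = 121.3 ft²/s.

q = 121.3 ft²/s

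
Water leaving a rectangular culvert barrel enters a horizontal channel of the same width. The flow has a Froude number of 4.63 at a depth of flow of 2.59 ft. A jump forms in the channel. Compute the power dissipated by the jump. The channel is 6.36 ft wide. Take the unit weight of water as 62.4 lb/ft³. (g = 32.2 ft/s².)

Fr₁ = 4.63 (given).
Conjugate-depth relation: y₂/y₁ = ½[√(1 + 8Fr₁²) − 1] = ½[√172.5 − 1] = 6.07.
y₂ = 6.07 × 2.59 = 15.7 ft.
Head loss: ΔE = (y₂ − y₁)³/(4y₁y₂) = (15.7 − 2.59)³/(4×2.59×15.7) = 2260/163 = 13.9 ft.
V₁ = Fr₁·√(g·y₁) = 4.63×√(32.2×2.59) = 42.3 ft/s; q = V₁·y₁ = 110 ft²/s. Q = q·b = 110 × 6.36 = 696 cfs. P = γ·Q·ΔE/550 = 62.4 × 696 × 13.9 / 550 = 1097 hp.

P = 1097 hp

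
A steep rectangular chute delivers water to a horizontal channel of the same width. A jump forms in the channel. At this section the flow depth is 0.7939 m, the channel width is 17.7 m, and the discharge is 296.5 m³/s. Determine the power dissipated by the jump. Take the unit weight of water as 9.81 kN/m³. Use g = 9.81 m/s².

P = 44115 kW

q = Q/b = 296.5/17.7 = 16.75 m²/s; V₁ = q/y₁ = 21.10 m/s. Fr₁ = V₁/√(g·y₁) = 7.561.
Conjugate-depth relation: y₂/y₁ = ½[√(1 + 8Fr₁²) − 1] = ½[√458.33 − 1] = 10.20.
y₂ = 10.20 × 0.7939 = 8.101 m.
Head loss: ΔE = (y₂ − y₁)³/(4y₁y₂) = (8.101 − 0.7939)³/(4×0.7939×8.101) = 390.2/25.73 = 15.17 m.
P = γ·Q·ΔE = 9.81 × 296.5 × 15.17 = 44115 kW.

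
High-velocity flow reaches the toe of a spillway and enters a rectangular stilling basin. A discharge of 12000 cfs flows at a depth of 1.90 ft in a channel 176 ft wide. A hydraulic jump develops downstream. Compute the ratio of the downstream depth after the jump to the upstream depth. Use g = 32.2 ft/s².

y₂/y₁ = 6.01

q = Q/b = 12000/176 = 68.2 ft²/s; V₁ = q/y₁ = 35.9 ft/s. Fr₁ = V₁/√(g·y₁) = 4.59.
Sequent-depth ratio: y₂/y₁ = ½[√(1 + 8Fr₁²) − 1] = ½[√169.4 − 1] = 6.01.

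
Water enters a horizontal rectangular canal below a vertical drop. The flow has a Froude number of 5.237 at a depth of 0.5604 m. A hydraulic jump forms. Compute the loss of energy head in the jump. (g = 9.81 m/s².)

Fr₁ = 5.237 (given).
Conjugate-depth relation: y₂/y₁ = ½[√(1 + 8Fr₁²) − 1] = ½[√220.41 − 1] = 6.923.
y₂ = 6.923 × 0.5604 = 3.880 m.
Head loss: ΔE = (y₂ − y₁)³/(4y₁y₂) = (3.880 − 0.5604)³/(4×0.5604×3.880) = 36.57/8.697 = 4.205 m.

ΔE = 4.205 m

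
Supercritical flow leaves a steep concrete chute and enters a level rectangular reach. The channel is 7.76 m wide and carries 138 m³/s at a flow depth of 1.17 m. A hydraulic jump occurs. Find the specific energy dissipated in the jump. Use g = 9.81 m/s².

ΔE = 5.74 m

q = Q/b = 138/7.76 = 17.8 m²/s; V₁ = q/y₁ = 15.2 m/s. Fr₁ = V₁/√(g·y₁) = 4.49.
By Bélanger, y₂/y₁ = ½[√(1 + 8Fr₁²) − 1] = ½[√162.0 − 1] = 5.86.
y₂ = 5.86 × 1.17 = 6.86 m.
V₂ = q/y₂ = 17.8/6.86 = 2.59 m/s. E₁ = y₁ + V₁²/2g = 12.9 m; E₂ = y₂ + V₂²/2g = 7.20 m. ΔE = E₁ − E₂ = 5.74 m.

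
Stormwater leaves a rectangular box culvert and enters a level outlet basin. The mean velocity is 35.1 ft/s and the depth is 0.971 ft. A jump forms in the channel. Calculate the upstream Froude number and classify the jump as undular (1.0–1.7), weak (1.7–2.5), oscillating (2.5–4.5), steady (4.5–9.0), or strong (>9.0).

Fr₁ = 6.28; steady jump

Fr₁ = V₁/√(g·y₁) = 35.1/√(32.2×0.971) = 6.28.
Fr₁ = 6.28 lies in the steady range.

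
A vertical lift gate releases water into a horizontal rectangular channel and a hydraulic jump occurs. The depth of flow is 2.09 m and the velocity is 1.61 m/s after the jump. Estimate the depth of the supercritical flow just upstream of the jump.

y₁ = 0.437 m

Fr₂ = V₂/√(g·y₂) = 1.61/√(9.81×2.09) = 0.356.
From the momentum equation (using Fr₂), y₁/y₂ = ½[√(1 + 8Fr₂²) − 1] = ½[√2.011 − 1] = 0.209.
y₁ = 0.209 × 2.09 = 0.437 m.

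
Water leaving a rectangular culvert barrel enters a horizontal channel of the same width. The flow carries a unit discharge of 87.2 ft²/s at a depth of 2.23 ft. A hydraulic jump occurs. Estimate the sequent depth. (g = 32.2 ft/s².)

y₂ = 13.5 ft

V₁ = q/y₁ = 87.2/2.23 = 39.1 ft/s. Fr₁ = V₁/√(g·y₁) = 39.1/√(32.2×2.23) = 4.61.
Sequent-depth ratio: y₂/y₁ = ½[√(1 + 8Fr₁²) − 1] = ½[√171.4 − 1] = 6.05.
y₂ = 6.05 × 2.23 = 13.5 ft.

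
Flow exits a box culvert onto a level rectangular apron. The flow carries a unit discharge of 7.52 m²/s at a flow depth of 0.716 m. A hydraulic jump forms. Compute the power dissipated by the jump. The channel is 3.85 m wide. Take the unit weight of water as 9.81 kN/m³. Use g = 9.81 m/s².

V₁ = q/y₁ = 7.52/0.716 = 10.5 m/s. Fr₁ = V₁/√(g·y₁) = 10.5/√(9.81×0.716) = 3.96.
Sequent-depth ratio: y₂/y₁ = ½[√(1 + 8Fr₁²) − 1] = ½[√126.6 − 1] = 5.13.
y₂ = 5.13 × 0.716 = 3.67 m.
V₂ = q/y₂ = 7.52/3.67 = 2.05 m/s. E₁ = y₁ + V₁²/2g = 6.34 m; E₂ = y₂ + V₂²/2g = 3.88 m. ΔE = E₁ − E₂ = 2.45 m.
Q = q·b = 7.52 × 3.85 = 29.0 m³/s. P = γ·Q·ΔE = 9.81 × 29.0 × 2.45 = 697 kW.

P = 697 kW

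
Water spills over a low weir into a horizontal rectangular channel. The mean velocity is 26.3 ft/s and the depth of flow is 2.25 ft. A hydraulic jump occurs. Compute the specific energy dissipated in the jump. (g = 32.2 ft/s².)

Fr₁ = V₁/√(g·y₁) = 26.3/√(32.2×2.25) = 3.09.
Sequent-depth ratio: y₂/y₁ = ½[√(1 + 8Fr₁²) − 1] = ½[√77.38 − 1] = 3.90.
y₂ = 3.90 × 2.25 = 8.77 ft.
q = V₁·y₁ = 26.3 × 2.25 = 59.2 ft²/s. V₂ = q/y₂ = 59.2/8.77 = 6.75 ft/s. E₁ = y₁ + V₁²/2g = 13.0 ft; E₂ = y₂ + V₂²/2g = 9.48 ft. ΔE = E₁ − E₂ = 3.51 ft.

ΔE = 3.51 ft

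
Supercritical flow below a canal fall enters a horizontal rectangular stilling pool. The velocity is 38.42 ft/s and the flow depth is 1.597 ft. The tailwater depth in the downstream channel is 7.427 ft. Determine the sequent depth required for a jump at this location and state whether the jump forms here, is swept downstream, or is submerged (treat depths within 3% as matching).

Fr₁ = V₁/√(g·y₁) = 38.42/√(32.2×1.597) = 5.358.
Conjugate-depth relation: y₂/y₁ = ½[√(1 + 8Fr₁²) − 1] = ½[√230.64 − 1] = 7.093.
y₂ = 7.093 × 1.597 = 11.33 ft.
Tailwater y_tw = 7.427 ft: y_tw < y₂, so the jump is swept downstream.

y₂ = 11.33 ft; the jump is swept downstream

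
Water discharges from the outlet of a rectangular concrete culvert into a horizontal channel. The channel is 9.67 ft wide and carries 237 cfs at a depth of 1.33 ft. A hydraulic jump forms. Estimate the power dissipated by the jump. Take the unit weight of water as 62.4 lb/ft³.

q = Q/b = 237/9.67 = 24.5 ft²/s; V₁ = q/y₁ = 18.4 ft/s. Fr₁ = V₁/√(g·y₁) = 2.82.
By Bélanger, y₂/y₁ = ½[√(1 + 8Fr₁²) − 1] = ½[√64.43 − 1] = 3.51.
y₂ = 3.51 × 1.33 = 4.67 ft.
Head loss: ΔE = (y₂ − y₁)³/(4y₁y₂) = (4.67 − 1.33)³/(4×1.33×4.67) = 37.4/24.9 = 1.50 ft.
P = γ·Q·ΔE/550 = 62.4 × 237 × 1.50 / 550 = 40.4 hp.

P = 40.4 hp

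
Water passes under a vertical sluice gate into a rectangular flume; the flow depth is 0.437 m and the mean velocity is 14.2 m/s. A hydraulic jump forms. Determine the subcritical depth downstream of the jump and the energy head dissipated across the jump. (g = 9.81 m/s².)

Fr₁ = V₁/√(g·y₁) = 14.2/√(9.81×0.437) = 6.86.
By Bélanger, y₂/y₁ = ½[√(1 + 8Fr₁²) − 1] = ½[√377.3 − 1] = 9.21.
y₂ = 9.21 × 0.437 = 4.03 m.
q = V₁·y₁ = 14.2 × 0.437 = 6.21 m²/s. V₂ = q/y₂ = 6.21/4.03 = 1.54 m/s. E₁ = y₁ + V₁²/2g = 10.7 m; E₂ = y₂ + V₂²/2g = 4.15 m. ΔE = E₁ − E₂ = 6.57 m.

y₂ = 4.03 m; ΔE = 6.57 m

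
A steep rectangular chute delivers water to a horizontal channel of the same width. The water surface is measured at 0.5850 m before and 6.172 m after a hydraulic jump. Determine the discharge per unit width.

q = 10.94 m²/s

For a rectangular channel the momentum equation gives q² = ½·g·y₁·y₂·(y₁ + y₂) = ½×9.81×0.5850×6.172×6.757 = 119.7.
q = √119.7 = 10.94 m²/s.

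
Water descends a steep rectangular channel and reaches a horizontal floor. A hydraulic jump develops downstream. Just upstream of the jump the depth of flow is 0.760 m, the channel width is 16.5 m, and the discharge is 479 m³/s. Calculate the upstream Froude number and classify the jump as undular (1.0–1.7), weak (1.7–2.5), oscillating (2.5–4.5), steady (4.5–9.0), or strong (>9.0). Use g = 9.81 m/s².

Fr₁ = 14.0; strong jump

q = Q/b = 479/16.5 = 29.0 m²/s; V₁ = q/y₁ = 38.2 m/s. Fr₁ = V₁/√(g·y₁) = 14.0.
Fr₁ = 14.0 lies in the strong range.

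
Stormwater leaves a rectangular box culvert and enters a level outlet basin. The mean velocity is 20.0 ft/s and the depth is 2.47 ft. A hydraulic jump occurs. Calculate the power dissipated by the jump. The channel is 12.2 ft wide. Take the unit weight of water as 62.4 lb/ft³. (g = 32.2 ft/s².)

Fr₁ = V₁/√(g·y₁) = 20.0/√(32.2×2.47) = 2.24.
Bélanger equation: y₂/y₁ = ½[√(1 + 8Fr₁²) − 1] = ½[√41.23 − 1] = 2.71.
y₂ = 2.71 × 2.47 = 6.70 ft.
Head loss: ΔE = (y₂ − y₁)³/(4y₁y₂) = (6.70 − 2.47)³/(4×2.47×6.70) = 75.4/66.2 = 1.14 ft.
q = V₁·y₁ = 20.0 × 2.47 = 49.4 ft²/s. Q = q·b = 49.4 × 12.2 = 603 cfs. P = γ·Q·ΔE/550 = 62.4 × 603 × 1.14 / 550 = 78.0 hp.

P = 78.0 hp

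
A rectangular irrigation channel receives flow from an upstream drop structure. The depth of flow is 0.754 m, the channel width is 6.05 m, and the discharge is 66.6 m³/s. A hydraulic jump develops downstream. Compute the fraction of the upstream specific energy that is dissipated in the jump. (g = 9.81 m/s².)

q = Q/b = 66.6/6.05 = 11.0 m²/s; V₁ = q/y₁ = 14.6 m/s. Fr₁ = V₁/√(g·y₁) = 5.37.
By Bélanger, y₂/y₁ = ½[√(1 + 8Fr₁²) − 1] = ½[√231.5 − 1] = 7.11.
y₂ = 7.11 × 0.754 = 5.36 m.
E₁ = y₁ + V₁²/2g = 11.6 m. ΔE = (y₂ − y₁)³/(4y₁y₂) = 6.04 m. ΔE/E₁ = 6.04/11.6 = 0.520.

ΔE/E₁ = 0.520 (52.0%)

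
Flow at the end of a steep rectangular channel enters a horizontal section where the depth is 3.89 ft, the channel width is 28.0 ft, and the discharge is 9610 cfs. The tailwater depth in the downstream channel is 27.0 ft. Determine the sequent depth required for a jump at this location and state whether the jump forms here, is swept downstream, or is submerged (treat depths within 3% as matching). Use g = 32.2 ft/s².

y₂ = 41.5 ft; the jump is swept downstream

q = Q/b = 9610/28.0 = 343 ft²/s; V₁ = q/y₁ = 88.2 ft/s. Fr₁ = V₁/√(g·y₁) = 7.88.
Bélanger equation: y₂/y₁ = ½[√(1 + 8Fr₁²) − 1] = ½[√498.2 − 1] = 10.7.
y₂ = 10.7 × 3.89 = 41.5 ft.
Tailwater y_tw = 27.0 ft: y_tw < y₂, so the jump is swept downstream.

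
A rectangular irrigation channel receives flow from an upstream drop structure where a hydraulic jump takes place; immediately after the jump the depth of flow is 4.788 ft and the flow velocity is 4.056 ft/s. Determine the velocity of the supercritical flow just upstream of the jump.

V₁ = 22.44 ft/s

Fr₂ = V₂/√(g·y₂) = 4.056/√(32.2×4.788) = 0.3267.
From the momentum equation (using Fr₂), y₁/y₂ = ½[√(1 + 8Fr₂²) − 1] = ½[√1.8536 − 1] = 0.1807.
y₁ = 0.1807 × 4.788 = 0.8654 ft.
V₁ = q/y₁ = 19.42/0.8654 = 22.44 ft/s.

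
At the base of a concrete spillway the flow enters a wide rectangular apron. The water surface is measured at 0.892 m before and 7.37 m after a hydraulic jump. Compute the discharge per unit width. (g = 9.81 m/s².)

q = 16.3 m²/s

For a rectangular channel the momentum equation gives q² = ½·g·y₁·y₂·(y₁ + y₂) = ½×9.81×0.892×7.37×8.26 = 266.
q = √266 = 16.3 m²/s.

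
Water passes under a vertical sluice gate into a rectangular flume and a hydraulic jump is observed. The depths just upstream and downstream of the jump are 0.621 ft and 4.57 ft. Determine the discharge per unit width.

q = 15.4 ft²/s

For a rectangular channel the momentum equation gives q² = ½·g·y₁·y₂·(y₁ + y₂) = ½×32.2×0.621×4.57×5.19 = 237.
q = √237 = 15.4 ft²/s.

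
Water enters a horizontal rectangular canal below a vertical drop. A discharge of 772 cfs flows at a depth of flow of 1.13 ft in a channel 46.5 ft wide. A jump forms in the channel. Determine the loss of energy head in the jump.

q = Q/b = 772/46.5 = 16.6 ft²/s; V₁ = q/y₁ = 14.7 ft/s. Fr₁ = V₁/√(g·y₁) = 2.44.
From the momentum equation for a rectangular channel, y₂/y₁ = ½[√(1 + 8Fr₁²) − 1] = ½[√48.46 − 1] = 2.98.
y₂ = 2.98 × 1.13 = 3.37 ft.
V₂ = q/y₂ = 16.6/3.37 = 4.93 ft/s. E₁ = y₁ + V₁²/2g = 4.48 ft; E₂ = y₂ + V₂²/2g = 3.75 ft. ΔE = E₁ − E₂ = 0.736 ft.

ΔE = 0.736 ft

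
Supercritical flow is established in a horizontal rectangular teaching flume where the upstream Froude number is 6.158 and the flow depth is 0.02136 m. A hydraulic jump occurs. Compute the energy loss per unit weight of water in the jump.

Fr₁ = 6.158 (given).
By Bélanger, y₂/y₁ = ½[√(1 + 8Fr₁²) − 1] = ½[√304.37 − 1] = 8.223.
y₂ = 8.223 × 0.02136 = 0.1756 m.
V₁ = Fr₁·√(g·y₁) = 6.158×√(9.81×0.02136) = 2.819 m/s; q = V₁·y₁ = 0.06021 m²/s. V₂ = q/y₂ = 0.06021/0.1756 = 0.3428 m/s. E₁ = y₁ + V₁²/2g = 0.4264 m; E₂ = y₂ + V₂²/2g = 0.1816 m. ΔE = E₁ − E₂ = 0.2447 m.

ΔE = 0.2447 m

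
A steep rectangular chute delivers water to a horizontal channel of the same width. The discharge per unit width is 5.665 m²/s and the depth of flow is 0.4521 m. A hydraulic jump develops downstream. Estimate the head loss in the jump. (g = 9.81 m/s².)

ΔE = 4.743 m

V₁ = q/y₁ = 5.665/0.4521 = 12.53 m/s. Fr₁ = V₁/√(g·y₁) = 12.53/√(9.81×0.4521) = 5.950.
From the momentum equation for a rectangular channel, y₂/y₁ = ½[√(1 + 8Fr₁²) − 1] = ½[√284.22 − 1] = 7.929.
y₂ = 7.929 × 0.4521 = 3.585 m.
V₂ = q/y₂ = 5.665/3.585 = 1.580 m/s. E₁ = y₁ + V₁²/2g = 8.455 m; E₂ = y₂ + V₂²/2g = 3.712 m. ΔE = E₁ − E₂ = 4.743 m.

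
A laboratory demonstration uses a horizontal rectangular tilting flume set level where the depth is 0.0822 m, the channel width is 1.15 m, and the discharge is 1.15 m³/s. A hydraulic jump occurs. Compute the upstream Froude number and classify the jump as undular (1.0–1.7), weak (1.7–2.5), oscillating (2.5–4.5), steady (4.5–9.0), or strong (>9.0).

q = Q/b = 1.15/1.15 = 1.00 m²/s; V₁ = q/y₁ = 12.2 m/s. Fr₁ = V₁/√(g·y₁) = 13.5.
Fr₁ = 13.5 lies in the strong range.

Fr₁ = 13.5; strong jump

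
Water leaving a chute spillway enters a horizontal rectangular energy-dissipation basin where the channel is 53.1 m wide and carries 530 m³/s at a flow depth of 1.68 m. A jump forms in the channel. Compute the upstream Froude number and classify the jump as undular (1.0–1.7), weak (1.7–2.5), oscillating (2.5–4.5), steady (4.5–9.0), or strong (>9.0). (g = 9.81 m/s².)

Fr₁ = 1.46; undular jump

q = Q/b = 530/53.1 = 9.98 m²/s; V₁ = q/y₁ = 5.94 m/s. Fr₁ = V₁/√(g·y₁) = 1.46.
Fr₁ = 1.46 lies in the undular range.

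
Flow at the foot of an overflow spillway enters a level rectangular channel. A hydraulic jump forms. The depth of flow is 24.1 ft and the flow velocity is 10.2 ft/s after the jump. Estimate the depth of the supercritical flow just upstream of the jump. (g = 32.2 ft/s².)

Fr₂ = V₂/√(g·y₂) = 10.2/√(32.2×24.1) = 0.366.
From the momentum equation (using Fr₂), y₁/y₂ = ½[√(1 + 8Fr₂²) − 1] = ½[√2.073 − 1] = 0.220.
y₁ = 0.220 × 24.1 = 5.30 ft.

y₁ = 5.30 ft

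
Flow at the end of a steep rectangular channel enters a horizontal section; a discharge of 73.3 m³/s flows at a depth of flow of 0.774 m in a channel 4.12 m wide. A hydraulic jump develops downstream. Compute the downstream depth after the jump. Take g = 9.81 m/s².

y₂ = 8.75 m

q = Q/b = 73.3/4.12 = 17.8 m²/s; V₁ = q/y₁ = 23.0 m/s. Fr₁ = V₁/√(g·y₁) = 8.34.
By Bélanger, y₂/y₁ = ½[√(1 + 8Fr₁²) − 1] = ½[√557.7 − 1] = 11.3.
y₂ = 11.3 × 0.774 = 8.75 m.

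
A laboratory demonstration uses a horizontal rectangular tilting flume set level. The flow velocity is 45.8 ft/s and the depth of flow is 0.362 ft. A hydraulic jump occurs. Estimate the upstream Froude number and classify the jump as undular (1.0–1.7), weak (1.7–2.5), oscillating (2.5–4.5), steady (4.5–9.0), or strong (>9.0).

Fr₁ = V₁/√(g·y₁) = 45.8/√(32.2×0.362) = 13.4.
Fr₁ = 13.4 lies in the strong range.

Fr₁ = 13.4; strong jump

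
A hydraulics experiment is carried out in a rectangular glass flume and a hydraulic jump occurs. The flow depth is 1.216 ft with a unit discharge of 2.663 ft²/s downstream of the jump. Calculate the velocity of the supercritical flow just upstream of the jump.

V₂ = q/y₂ = 2.663/1.216 = 2.190 ft/s; Fr₂ = V₂/√(g·y₂) = 0.3500.
The Bélanger relation is symmetric: y₁/y₂ = ½[√(1 + 8Fr₂²) − 1] = ½[√1.9799 − 1] = 0.2035.
y₁ = 0.2035 × 1.216 = 0.2475 ft.
V₁ = q/y₁ = 2.663/0.2475 = 10.76 ft/s.

V₁ = 10.76 ft/s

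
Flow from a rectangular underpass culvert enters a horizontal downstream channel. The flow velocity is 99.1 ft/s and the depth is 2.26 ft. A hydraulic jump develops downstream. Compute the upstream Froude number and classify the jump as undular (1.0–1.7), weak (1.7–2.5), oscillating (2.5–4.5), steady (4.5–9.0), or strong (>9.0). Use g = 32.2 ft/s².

Fr₁ = 11.6; strong jump

Fr₁ = V₁/√(g·y₁) = 99.1/√(32.2×2.26) = 11.6.
Fr₁ = 11.6 lies in the strong range.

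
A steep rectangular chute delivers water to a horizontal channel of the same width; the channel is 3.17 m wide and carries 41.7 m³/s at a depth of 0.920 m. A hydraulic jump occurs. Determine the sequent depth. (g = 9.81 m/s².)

q = Q/b = 41.7/3.17 = 13.2 m²/s; V₁ = q/y₁ = 14.3 m/s. Fr₁ = V₁/√(g·y₁) = 4.76.
Conjugate-depth relation: y₂/y₁ = ½[√(1 + 8Fr₁²) − 1] = ½[√182.2 − 1] = 6.25.
y₂ = 6.25 × 0.920 = 5.75 m.

y₂ = 5.75 m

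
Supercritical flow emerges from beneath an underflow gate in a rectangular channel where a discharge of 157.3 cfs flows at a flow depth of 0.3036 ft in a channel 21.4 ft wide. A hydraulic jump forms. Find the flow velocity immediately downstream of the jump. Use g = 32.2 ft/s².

V₂ = 2.314 ft/s

q = Q/b = 157.3/21.4 = 7.350 ft²/s; V₁ = q/y₁ = 24.21 ft/s. Fr₁ = V₁/√(g·y₁) = 7.743.
By Bélanger, y₂/y₁ = ½[√(1 + 8Fr₁²) − 1] = ½[√480.69 − 1] = 10.46.
y₂ = 10.46 × 0.3036 = 3.176 ft.
V₂ = q/y₂ = 7.350/3.176 = 2.314 ft/s.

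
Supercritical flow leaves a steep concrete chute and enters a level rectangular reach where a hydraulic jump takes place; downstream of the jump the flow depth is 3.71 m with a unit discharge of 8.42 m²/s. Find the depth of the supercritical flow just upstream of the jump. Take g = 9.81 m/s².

V₂ = q/y₂ = 8.42/3.71 = 2.27 m/s; Fr₂ = V₂/√(g·y₂) = 0.376.
From the momentum equation (using Fr₂), y₁/y₂ = ½[√(1 + 8Fr₂²) − 1] = ½[√2.132 − 1] = 0.230.
y₁ = 0.230 × 3.71 = 0.854 m.

y₁ = 0.854 m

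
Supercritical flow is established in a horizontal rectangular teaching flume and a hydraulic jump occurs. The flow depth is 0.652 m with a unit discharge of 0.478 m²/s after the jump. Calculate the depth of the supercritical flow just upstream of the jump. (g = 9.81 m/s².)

y₁ = 0.0956 m

V₂ = q/y₂ = 0.478/0.652 = 0.733 m/s; Fr₂ = V₂/√(g·y₂) = 0.290.
Since the conjugate-depth ratio holds either way, y₁/y₂ = ½[√(1 + 8Fr₂²) − 1] = ½[√1.672 − 1] = 0.147.
y₁ = 0.147 × 0.652 = 0.0956 m.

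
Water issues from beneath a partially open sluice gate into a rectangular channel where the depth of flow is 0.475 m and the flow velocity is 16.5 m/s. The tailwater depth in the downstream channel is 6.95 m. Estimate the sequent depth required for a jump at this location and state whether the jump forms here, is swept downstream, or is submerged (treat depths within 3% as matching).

Fr₁ = V₁/√(g·y₁) = 16.5/√(9.81×0.475) = 7.64.
From the momentum equation for a rectangular channel, y₂/y₁ = ½[√(1 + 8Fr₁²) − 1] = ½[√468.4 − 1] = 10.3.
y₂ = 10.3 × 0.475 = 4.90 m.
Tailwater y_tw = 6.95 m: y_tw > y₂, so the jump is submerged.

y₂ = 4.90 m; the jump is submerged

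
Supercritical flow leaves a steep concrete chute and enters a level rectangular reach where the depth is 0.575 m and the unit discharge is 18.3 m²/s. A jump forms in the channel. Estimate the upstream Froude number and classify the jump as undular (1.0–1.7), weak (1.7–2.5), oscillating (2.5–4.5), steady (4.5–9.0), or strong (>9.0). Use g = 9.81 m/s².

V₁ = q/y₁ = 18.3/0.575 = 31.8 m/s. Fr₁ = V₁/√(g·y₁) = 31.8/√(9.81×0.575) = 13.4.
Fr₁ = 13.4 lies in the strong range.

Fr₁ = 13.4; strong jump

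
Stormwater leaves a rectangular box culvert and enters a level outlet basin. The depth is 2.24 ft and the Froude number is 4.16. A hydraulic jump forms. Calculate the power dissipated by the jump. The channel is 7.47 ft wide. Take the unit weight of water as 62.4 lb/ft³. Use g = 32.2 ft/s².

P = 594 hp

Fr₁ = 4.16 (given).
By Bélanger, y₂/y₁ = ½[√(1 + 8Fr₁²) − 1] = ½[√139.4 − 1] = 5.40.
y₂ = 5.40 × 2.24 = 12.1 ft.
Head loss: ΔE = (y₂ − y₁)³/(4y₁y₂) = (12.1 − 2.24)³/(4×2.24×12.1) = 960/108 = 8.85 ft.
V₁ = Fr₁·√(g·y₁) = 4.16×√(32.2×2.24) = 35.3 ft/s; q = V₁·y₁ = 79.1 ft²/s. Q = q·b = 79.1 × 7.47 = 591 cfs. P = γ·Q·ΔE/550 = 62.4 × 591 × 8.85 / 550 = 594 hp.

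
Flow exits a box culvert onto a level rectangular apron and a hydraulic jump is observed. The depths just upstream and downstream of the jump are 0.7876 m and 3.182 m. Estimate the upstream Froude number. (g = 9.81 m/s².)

For a rectangular channel the momentum equation gives q² = ½·g·y₁·y₂·(y₁ + y₂) = ½×9.81×0.7876×3.182×3.970 = 48.80.
q = √48.80 = 6.985 m²/s.
V₁ = q/y₁ = 8.869 m/s; Fr₁ = V₁/√(g·y₁) = 3.191.

Fr₁ = 3.191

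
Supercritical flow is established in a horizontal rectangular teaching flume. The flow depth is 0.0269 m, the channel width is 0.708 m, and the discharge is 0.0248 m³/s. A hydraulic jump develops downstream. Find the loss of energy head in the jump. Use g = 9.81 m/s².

ΔE = 0.0205 m

q = Q/b = 0.0248/0.708 = 0.0350 m²/s; V₁ = q/y₁ = 1.30 m/s. Fr₁ = V₁/√(g·y₁) = 2.53.
From the momentum equation for a rectangular channel, y₂/y₁ = ½[√(1 + 8Fr₁²) − 1] = ½[√52.40 − 1] = 3.12.
y₂ = 3.12 × 0.0269 = 0.0839 m.
Head loss: ΔE = (y₂ − y₁)³/(4y₁y₂) = (0.0839 − 0.0269)³/(4×0.0269×0.0839) = 0.000185/0.00903 = 0.0205 m.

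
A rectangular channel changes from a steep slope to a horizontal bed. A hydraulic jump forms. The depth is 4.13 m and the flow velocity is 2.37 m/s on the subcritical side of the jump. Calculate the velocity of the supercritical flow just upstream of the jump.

V₁ = 10.5 m/s

Fr₂ = V₂/√(g·y₂) = 2.37/√(9.81×4.13) = 0.372.
Since the conjugate-depth ratio holds either way, y₁/y₂ = ½[√(1 + 8Fr₂²) − 1] = ½[√2.109 − 1] = 0.226.
y₁ = 0.226 × 4.13 = 0.934 m.
V₁ = q/y₁ = 9.79/0.934 = 10.5 m/s.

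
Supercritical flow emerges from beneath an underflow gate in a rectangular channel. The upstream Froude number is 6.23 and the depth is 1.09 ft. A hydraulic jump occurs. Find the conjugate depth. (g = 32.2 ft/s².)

y₂ = 9.07 ft

Fr₁ = 6.23 (given).
By Bélanger, y₂/y₁ = ½[√(1 + 8Fr₁²) − 1] = ½[√311.5 − 1] = 8.32.
y₂ = 8.32 × 1.09 = 9.07 ft.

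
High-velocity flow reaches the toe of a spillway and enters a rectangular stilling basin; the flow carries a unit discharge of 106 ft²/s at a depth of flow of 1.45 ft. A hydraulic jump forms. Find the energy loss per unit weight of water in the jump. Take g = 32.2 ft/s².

ΔE = 62.8 ft

V₁ = q/y₁ = 106/1.45 = 73.1 ft/s. Fr₁ = V₁/√(g·y₁) = 73.1/√(32.2×1.45) = 10.7.
Bélanger equation: y₂/y₁ = ½[√(1 + 8Fr₁²) − 1] = ½[√916.7 − 1] = 14.6.
y₂ = 14.6 × 1.45 = 21.2 ft.
V₂ = q/y₂ = 106/21.2 = 4.99 ft/s. E₁ = y₁ + V₁²/2g = 84.4 ft; E₂ = y₂ + V₂²/2g = 21.6 ft. ΔE = E₁ − E₂ = 62.8 ft.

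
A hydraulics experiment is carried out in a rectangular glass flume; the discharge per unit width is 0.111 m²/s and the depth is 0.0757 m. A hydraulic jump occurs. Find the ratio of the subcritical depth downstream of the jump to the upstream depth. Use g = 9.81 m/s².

y₂/y₁ = 1.96

V₁ = q/y₁ = 0.111/0.0757 = 1.47 m/s. Fr₁ = V₁/√(g·y₁) = 1.47/√(9.81×0.0757) = 1.70.
From the momentum equation for a rectangular channel, y₂/y₁ = ½[√(1 + 8Fr₁²) − 1] = ½[√24.16 − 1] = 1.96.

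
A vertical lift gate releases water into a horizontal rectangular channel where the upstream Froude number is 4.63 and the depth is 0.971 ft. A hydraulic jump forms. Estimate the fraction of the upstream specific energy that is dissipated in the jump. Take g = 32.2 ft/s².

Fr₁ = 4.63 (given).
Bélanger equation: y₂/y₁ = ½[√(1 + 8Fr₁²) − 1] = ½[√172.5 − 1] = 6.07.
y₂ = 6.07 × 0.971 = 5.89 ft.
E₁ = y₁(1 + Fr₁²/2) = 0.971×(1 + 4.63²/2) = 11.4 ft. ΔE = (y₂ − y₁)³/(4y₁y₂) = 5.20 ft. ΔE/E₁ = 5.20/11.4 = 0.457.

ΔE/E₁ = 0.457 (45.7%)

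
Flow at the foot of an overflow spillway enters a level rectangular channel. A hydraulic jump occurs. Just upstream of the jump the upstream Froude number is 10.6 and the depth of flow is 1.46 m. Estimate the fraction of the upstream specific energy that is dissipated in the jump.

Fr₁ = 10.6 (given).
From the momentum equation for a rectangular channel, y₂/y₁ = ½[√(1 + 8Fr₁²) − 1] = ½[√899.9 − 1] = 14.5.
y₂ = 14.5 × 1.46 = 21.2 m.
E₁ = y₁(1 + Fr₁²/2) = 1.46×(1 + 10.6²/2) = 83.5 m. ΔE = (y₂ − y₁)³/(4y₁y₂) = 61.9 m. ΔE/E₁ = 61.9/83.5 = 0.742.

ΔE/E₁ = 0.742 (74.2%)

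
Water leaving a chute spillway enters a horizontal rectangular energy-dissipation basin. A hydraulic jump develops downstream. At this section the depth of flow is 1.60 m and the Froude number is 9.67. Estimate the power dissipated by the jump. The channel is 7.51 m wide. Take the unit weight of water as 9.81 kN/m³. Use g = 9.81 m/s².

P = 247842 kW

Fr₁ = 9.67 (given).
From the momentum equation for a rectangular channel, y₂/y₁ = ½[√(1 + 8Fr₁²) − 1] = ½[√749.1 − 1] = 13.2.
y₂ = 13.2 × 1.60 = 21.1 m.
Head loss: ΔE = (y₂ − y₁)³/(4y₁y₂) = (21.1 − 1.60)³/(4×1.60×21.1) = 7410/135 = 54.9 m.
V₁ = Fr₁·√(g·y₁) = 9.67×√(9.81×1.60) = 38.3 m/s; q = V₁·y₁ = 61.3 m²/s. Q = q·b = 61.3 × 7.51 = 460 m³/s. P = γ·Q·ΔE = 9.81 × 460 × 54.9 = 247842 kW.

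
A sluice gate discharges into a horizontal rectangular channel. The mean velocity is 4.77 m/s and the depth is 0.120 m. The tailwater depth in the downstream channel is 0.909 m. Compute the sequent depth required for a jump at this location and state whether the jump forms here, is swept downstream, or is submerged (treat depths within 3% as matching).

y₂ = 0.688 m; the jump is submerged

Fr₁ = V₁/√(g·y₁) = 4.77/√(9.81×0.120) = 4.40.
Bélanger equation: y₂/y₁ = ½[√(1 + 8Fr₁²) − 1] = ½[√155.6 − 1] = 5.74.
y₂ = 5.74 × 0.120 = 0.688 m.
Tailwater y_tw = 0.909 m: y_tw > y₂, so the jump is submerged.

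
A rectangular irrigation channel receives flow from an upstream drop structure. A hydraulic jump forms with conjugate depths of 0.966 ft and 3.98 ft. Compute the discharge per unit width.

For a rectangular channel the momentum equation gives q² = ½·g·y₁·y₂·(y₁ + y₂) = ½×32.2×0.966×3.98×4.95 = 306.
q = √306 = 17.5 ft²/s.

q = 17.5 ft²/s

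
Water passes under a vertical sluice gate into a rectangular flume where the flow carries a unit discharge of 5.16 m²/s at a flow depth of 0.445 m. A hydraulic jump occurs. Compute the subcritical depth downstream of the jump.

V₁ = q/y₁ = 5.16/0.445 = 11.6 m/s. Fr₁ = V₁/√(g·y₁) = 11.6/√(9.81×0.445) = 5.55.
By Bélanger, y₂/y₁ = ½[√(1 + 8Fr₁²) − 1] = ½[√247.4 − 1] = 7.36.
y₂ = 7.36 × 0.445 = 3.28 m.

y₂ = 3.28 m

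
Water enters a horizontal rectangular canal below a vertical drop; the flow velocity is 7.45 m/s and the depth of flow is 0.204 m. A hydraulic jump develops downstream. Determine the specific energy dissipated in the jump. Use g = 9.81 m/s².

Fr₁ = V₁/√(g·y₁) = 7.45/√(9.81×0.204) = 5.27.
Bélanger equation: y₂/y₁ = ½[√(1 + 8Fr₁²) − 1] = ½[√222.9 − 1] = 6.96.
y₂ = 6.96 × 0.204 = 1.42 m.
q = V₁·y₁ = 7.45 × 0.204 = 1.52 m²/s. V₂ = q/y₂ = 1.52/1.42 = 1.07 m/s. E₁ = y₁ + V₁²/2g = 3.03 m; E₂ = y₂ + V₂²/2g = 1.48 m. ΔE = E₁ − E₂ = 1.55 m.

ΔE = 1.55 m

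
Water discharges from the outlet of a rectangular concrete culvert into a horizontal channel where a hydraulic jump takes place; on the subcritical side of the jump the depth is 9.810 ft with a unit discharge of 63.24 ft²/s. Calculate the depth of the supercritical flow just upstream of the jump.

V₂ = q/y₂ = 63.24/9.810 = 6.446 ft/s; Fr₂ = V₂/√(g·y₂) = 0.3627.
The Bélanger relation is symmetric: y₁/y₂ = ½[√(1 + 8Fr₂²) − 1] = ½[√2.0525 − 1] = 0.2163.
y₁ = 0.2163 × 9.810 = 2.122 ft.

y₁ = 2.122 ft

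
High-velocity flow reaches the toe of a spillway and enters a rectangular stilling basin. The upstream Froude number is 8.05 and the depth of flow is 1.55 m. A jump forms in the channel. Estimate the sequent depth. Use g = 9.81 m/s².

Fr₁ = 8.05 (given).
Bélanger equation: y₂/y₁ = ½[√(1 + 8Fr₁²) − 1] = ½[√519.4 − 1] = 10.9.
y₂ = 10.9 × 1.55 = 16.9 m.

y₂ = 16.9 m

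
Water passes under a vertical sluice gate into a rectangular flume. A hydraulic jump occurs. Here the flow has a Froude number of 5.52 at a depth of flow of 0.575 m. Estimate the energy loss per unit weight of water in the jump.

ΔE = 4.96 m

Fr₁ = 5.52 (given).
By Bélanger, y₂/y₁ = ½[√(1 + 8Fr₁²) − 1] = ½[√244.8 − 1] = 7.32.
y₂ = 7.32 × 0.575 = 4.21 m.
V₁ = Fr₁·√(g·y₁) = 5.52×√(9.81×0.575) = 13.1 m/s; q = V₁·y₁ = 7.54 m²/s. V₂ = q/y₂ = 7.54/4.21 = 1.79 m/s. E₁ = y₁ + V₁²/2g = 9.34 m; E₂ = y₂ + V₂²/2g = 4.37 m. ΔE = E₁ − E₂ = 4.96 m.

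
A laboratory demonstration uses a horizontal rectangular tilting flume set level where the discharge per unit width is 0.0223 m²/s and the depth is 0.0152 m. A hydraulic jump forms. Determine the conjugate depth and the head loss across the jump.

y₂ = 0.0744 m; ΔE = 0.0459 m

V₁ = q/y₁ = 0.0223/0.0152 = 1.47 m/s. Fr₁ = V₁/√(g·y₁) = 1.47/√(9.81×0.0152) = 3.80.
Bélanger equation: y₂/y₁ = ½[√(1 + 8Fr₁²) − 1] = ½[√116.5 − 1] = 4.90.
y₂ = 4.90 × 0.0152 = 0.0744 m.
V₂ = q/y₂ = 0.0223/0.0744 = 0.300 m/s. E₁ = y₁ + V₁²/2g = 0.125 m; E₂ = y₂ + V₂²/2g = 0.0790 m. ΔE = E₁ − E₂ = 0.0459 m.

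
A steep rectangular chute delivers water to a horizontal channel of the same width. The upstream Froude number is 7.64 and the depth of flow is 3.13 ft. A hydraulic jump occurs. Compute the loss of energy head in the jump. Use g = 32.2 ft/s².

Fr₁ = 7.64 (given).
Conjugate-depth relation: y₂/y₁ = ½[√(1 + 8Fr₁²) − 1] = ½[√468.0 − 1] = 10.3.
y₂ = 10.3 × 3.13 = 32.3 ft.
V₁ = Fr₁·√(g·y₁) = 7.64×√(32.2×3.13) = 76.7 ft/s; q = V₁·y₁ = 240 ft²/s. V₂ = q/y₂ = 240/32.3 = 7.43 ft/s. E₁ = y₁ + V₁²/2g = 94.5 ft; E₂ = y₂ + V₂²/2g = 33.1 ft. ΔE = E₁ − E₂ = 61.3 ft.

ΔE = 61.3 ft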